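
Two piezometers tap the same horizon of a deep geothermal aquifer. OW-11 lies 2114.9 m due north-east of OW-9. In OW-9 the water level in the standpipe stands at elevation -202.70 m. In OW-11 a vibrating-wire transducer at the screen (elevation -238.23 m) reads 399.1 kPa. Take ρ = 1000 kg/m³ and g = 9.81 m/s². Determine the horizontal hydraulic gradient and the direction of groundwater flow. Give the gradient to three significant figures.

Total head at OW-9: h = -202.70 m (water level in the piezometer is the total head).
Pressure head at OW-11: ψ = P/(ρg) = 399.1×1000 / (1000 × 9.81) = 40.68 m.
Total head at OW-11: h = z + ψ = -238.23 + 40.68 = -197.55 m.
Head difference: h(OW-9) − h(OW-11) = -202.70 − (-197.55) = -5.15 m.
Hydraulic gradient: i = |Δh| / L = 5.15 / 2114.9 = 0.00244.
Flow is from higher to lower head: from OW-11 toward OW-9, i.e. toward the south-west.

i ≈ 0.00244; groundwater flows toward the south-west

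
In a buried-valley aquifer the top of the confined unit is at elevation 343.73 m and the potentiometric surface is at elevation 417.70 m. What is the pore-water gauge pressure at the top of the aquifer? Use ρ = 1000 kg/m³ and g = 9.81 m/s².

P ≈ 726 kPa

Pressure head at the aquifer top: ψ = h − z = 417.70 − 343.73 = 73.97 m.
P = ρgψ = 1000 × 9.81 × 73.97 = 725646 Pa ≈ 726 kPa.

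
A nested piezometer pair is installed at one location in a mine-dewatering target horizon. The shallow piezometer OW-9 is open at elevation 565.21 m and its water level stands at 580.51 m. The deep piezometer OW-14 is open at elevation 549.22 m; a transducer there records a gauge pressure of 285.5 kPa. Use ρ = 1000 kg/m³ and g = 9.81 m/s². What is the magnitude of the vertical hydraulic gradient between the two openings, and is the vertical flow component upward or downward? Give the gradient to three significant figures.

Total head at OW-9: h = 580.51 m (water level in the standpipe).
Pressure head at OW-14: ψ = P/(ρg) = 285.5×1000 / (1000 × 9.81) = 29.10 m.
Total head at OW-14: h = z + ψ = 549.22 + 29.10 = 578.32 m.
Δh = h(OW-9) − h(OW-14) = 580.51 − 578.32 = 2.19 m.
Vertical separation Δz = 565.21 − 549.22 = 15.99 m.
|i_v| = |Δh| / Δz = 2.19 / 15.99 = 0.137.
Head is higher in the shallow piezometer, so vertical flow is downward (recharge condition).

|i_v| ≈ 0.137; vertical flow is downward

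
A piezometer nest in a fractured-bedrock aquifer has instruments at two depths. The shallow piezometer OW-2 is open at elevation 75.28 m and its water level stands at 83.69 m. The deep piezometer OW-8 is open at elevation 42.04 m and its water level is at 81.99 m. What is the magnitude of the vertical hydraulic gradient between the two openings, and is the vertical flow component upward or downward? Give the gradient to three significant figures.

|i_v| ≈ 0.0511; vertical flow is downward

Total head at OW-2: h = 83.69 m (water level in the standpipe).
Total head at OW-8: h = 81.99 m.
Δh = h(OW-2) − h(OW-8) = 83.69 − 81.99 = 1.70 m.
Vertical separation Δz = 75.28 − 42.04 = 33.24 m.
|i_v| = |Δh| / Δz = 1.70 / 33.24 = 0.0511.
Head is higher in the shallow piezometer, so vertical flow is downward (recharge condition).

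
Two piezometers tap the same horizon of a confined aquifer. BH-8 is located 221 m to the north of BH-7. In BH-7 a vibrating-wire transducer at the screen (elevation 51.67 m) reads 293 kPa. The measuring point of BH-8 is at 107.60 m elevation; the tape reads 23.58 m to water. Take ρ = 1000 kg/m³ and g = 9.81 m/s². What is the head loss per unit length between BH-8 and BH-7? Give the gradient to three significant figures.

i ≈ 0.0112 m/m

Pressure head at BH-7: ψ = P/(ρg) = 293×1000 / (1000 × 9.81) = 29.87 m.
Total head at BH-7: h = z + ψ = 51.67 + 29.87 = 81.54 m.
Total head at BH-8: h = 107.60 − 23.58 = 84.02 m.
Head difference: h(BH-7) − h(BH-8) = 81.54 − 84.02 = -2.48 m.
Hydraulic gradient: i = |Δh| / L = 2.48 / 221 = 0.0112.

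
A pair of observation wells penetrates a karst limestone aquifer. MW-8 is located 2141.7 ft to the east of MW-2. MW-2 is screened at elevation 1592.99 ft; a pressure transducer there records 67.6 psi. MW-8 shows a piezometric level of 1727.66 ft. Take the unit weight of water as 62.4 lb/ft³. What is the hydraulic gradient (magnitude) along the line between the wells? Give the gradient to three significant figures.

Pressure head at MW-2: ψ = 144·P/γ = 144 × 67.6 / 62.4 = 156.00 ft.
Total head at MW-2: h = z + ψ = 1592.99 + 156.00 = 1748.99 ft.
Total head at MW-8: h = 1727.66 ft (water level in the piezometer is the total head).
Head difference: h(MW-2) − h(MW-8) = 1748.99 − 1727.66 = 21.33 ft.
Hydraulic gradient: i = |Δh| / L = 21.33 / 2141.7 = 0.00996.

i ≈ 0.00996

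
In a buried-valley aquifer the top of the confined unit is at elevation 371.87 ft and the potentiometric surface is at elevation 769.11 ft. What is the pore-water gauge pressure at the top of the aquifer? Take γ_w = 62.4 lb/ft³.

P ≈ 172 psi

Pressure head at the aquifer top: ψ = h − z = 769.11 − 371.87 = 397.24 ft.
P = γψ/144 = 62.4 × 397.24 / 144 = 172 psi.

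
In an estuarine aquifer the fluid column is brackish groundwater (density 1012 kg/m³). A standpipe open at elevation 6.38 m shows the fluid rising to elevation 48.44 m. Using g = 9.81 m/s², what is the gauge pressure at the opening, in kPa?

Pressure head ψ = h − z = 48.44 − 6.38 = 42.06 m.
P = ρgψ = 1012 × 9.81 × 42.06 = 417560 Pa ≈ 418 kPa.

P ≈ 418 kPa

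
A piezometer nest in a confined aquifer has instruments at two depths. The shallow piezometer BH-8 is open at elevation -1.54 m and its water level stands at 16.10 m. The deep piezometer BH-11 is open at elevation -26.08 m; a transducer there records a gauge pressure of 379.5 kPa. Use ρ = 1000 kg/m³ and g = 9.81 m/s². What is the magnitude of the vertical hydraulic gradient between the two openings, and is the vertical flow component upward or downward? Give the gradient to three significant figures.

|i_v| ≈ 0.142; vertical flow is downward

Total head at BH-8: h = 16.10 m (water level in the standpipe).
Pressure head at BH-11: ψ = P/(ρg) = 379.5×1000 / (1000 × 9.81) = 38.69 m.
Total head at BH-11: h = z + ψ = -26.08 + 38.69 = 12.61 m.
Δh = h(BH-8) − h(BH-11) = 16.10 − 12.61 = 3.49 m.
Vertical separation Δz = -1.54 − (-26.08) = 24.54 m.
|i_v| = |Δh| / Δz = 3.49 / 24.54 = 0.142.
Head is higher in the shallow piezometer, so vertical flow is downward (recharge condition).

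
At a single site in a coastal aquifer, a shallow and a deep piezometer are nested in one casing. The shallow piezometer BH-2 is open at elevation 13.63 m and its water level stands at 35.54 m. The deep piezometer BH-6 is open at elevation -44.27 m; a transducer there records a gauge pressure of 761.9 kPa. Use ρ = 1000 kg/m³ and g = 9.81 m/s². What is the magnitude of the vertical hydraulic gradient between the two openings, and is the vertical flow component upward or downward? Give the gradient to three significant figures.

|i_v| ≈ 0.0370; vertical flow is downward

Total head at BH-2: h = 35.54 m (water level in the standpipe).
Pressure head at BH-6: ψ = P/(ρg) = 761.9×1000 / (1000 × 9.81) = 77.67 m.
Total head at BH-6: h = z + ψ = -44.27 + 77.67 = 33.40 m.
Δh = h(BH-2) − h(BH-6) = 35.54 − 33.40 = 2.14 m.
Vertical separation Δz = 13.63 − (-44.27) = 57.90 m.
|i_v| = |Δh| / Δz = 2.14 / 57.90 = 0.0370.
Head is higher in the shallow piezometer, so vertical flow is downward (recharge condition).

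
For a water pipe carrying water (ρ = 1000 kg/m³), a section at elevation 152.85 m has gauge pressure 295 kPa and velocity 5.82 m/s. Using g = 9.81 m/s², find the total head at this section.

Pressure head ψ = P/(ρg) = 295×1000 / (1000 × 9.81) = 30.07 m.
Velocity head = v²/(2g) = 5.82² / (2 × 9.81) = 1.726 m.
h = z + ψ + v²/(2g) = 152.85 + 30.07 + 1.726 = 184.65 m.

h ≈ 184.65 m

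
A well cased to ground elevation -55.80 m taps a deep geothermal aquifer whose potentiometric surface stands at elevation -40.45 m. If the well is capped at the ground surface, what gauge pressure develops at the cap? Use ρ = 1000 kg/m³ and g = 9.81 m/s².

Head above the cap: Δh = -40.45 − (-55.80) = 15.35 m.
P = ρgΔh = 1000 × 9.81 × 15.35 = 150584 Pa ≈ 151 kPa.

P ≈ 151 kPa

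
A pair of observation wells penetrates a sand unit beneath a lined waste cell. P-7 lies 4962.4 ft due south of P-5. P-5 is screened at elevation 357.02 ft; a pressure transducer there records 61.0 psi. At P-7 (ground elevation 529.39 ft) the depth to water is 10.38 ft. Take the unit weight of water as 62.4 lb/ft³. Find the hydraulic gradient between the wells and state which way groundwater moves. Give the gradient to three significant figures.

i ≈ 0.00428; groundwater flows toward the north

Pressure head at P-5: ψ = 144·P/γ = 144 × 61.0 / 62.4 = 140.77 ft.
Total head at P-5: h = z + ψ = 357.02 + 140.77 = 497.79 ft.
Total head at P-7: h = 529.39 − 10.38 = 519.01 ft.
Head difference: h(P-5) − h(P-7) = 497.79 − 519.01 = -21.22 ft.
Hydraulic gradient: i = |Δh| / L = 21.22 / 4962.4 = 0.00428.
Flow is from higher to lower head: from P-7 toward P-5, i.e. toward the north.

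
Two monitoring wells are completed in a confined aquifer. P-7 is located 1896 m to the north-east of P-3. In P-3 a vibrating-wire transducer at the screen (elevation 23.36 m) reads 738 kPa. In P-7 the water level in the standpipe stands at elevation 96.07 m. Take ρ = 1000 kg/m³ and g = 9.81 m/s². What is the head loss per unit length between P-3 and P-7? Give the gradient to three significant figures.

i ≈ 0.00133 m/m

Pressure head at P-3: ψ = P/(ρg) = 738×1000 / (1000 × 9.81) = 75.23 m.
Total head at P-3: h = z + ψ = 23.36 + 75.23 = 98.59 m.
Total head at P-7: h = 96.07 m (water level in the piezometer is the total head).
Head difference: h(P-3) − h(P-7) = 98.59 − 96.07 = 2.52 m.
Hydraulic gradient: i = |Δh| / L = 2.52 / 1896 = 0.00133.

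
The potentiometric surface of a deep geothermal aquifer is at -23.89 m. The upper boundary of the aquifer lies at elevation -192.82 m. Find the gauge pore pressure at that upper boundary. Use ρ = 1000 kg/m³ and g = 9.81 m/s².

P ≈ 1660 kPa

Pressure head at the aquifer top: ψ = h − z = -23.89 − (-192.82) = 168.93 m.
P = ρgψ = 1000 × 9.81 × 168.93 = 1657203 Pa ≈ 1660 kPa.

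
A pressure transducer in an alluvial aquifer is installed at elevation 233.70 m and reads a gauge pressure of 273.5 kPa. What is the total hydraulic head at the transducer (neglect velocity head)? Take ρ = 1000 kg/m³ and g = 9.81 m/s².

ψ = P/(ρg) = 273.5×1000 / (1000 × 9.81) = 27.88 m.
h = z + ψ = 233.70 + 27.88 = 261.58 m.

h ≈ 261.58 m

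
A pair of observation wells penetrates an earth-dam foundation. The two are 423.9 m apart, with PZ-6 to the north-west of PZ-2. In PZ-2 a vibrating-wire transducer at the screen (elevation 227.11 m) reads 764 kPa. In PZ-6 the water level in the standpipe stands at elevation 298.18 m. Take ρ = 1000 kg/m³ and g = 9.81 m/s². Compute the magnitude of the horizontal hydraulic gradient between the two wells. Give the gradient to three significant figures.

Pressure head at PZ-2: ψ = P/(ρg) = 764×1000 / (1000 × 9.81) = 77.88 m.
Total head at PZ-2: h = z + ψ = 227.11 + 77.88 = 304.99 m.
Total head at PZ-6: h = 298.18 m (water level in the piezometer is the total head).
Head difference: h(PZ-2) − h(PZ-6) = 304.99 − 298.18 = 6.81 m.
Hydraulic gradient: i = |Δh| / L = 6.81 / 423.9 = 0.0161.

i ≈ 0.0161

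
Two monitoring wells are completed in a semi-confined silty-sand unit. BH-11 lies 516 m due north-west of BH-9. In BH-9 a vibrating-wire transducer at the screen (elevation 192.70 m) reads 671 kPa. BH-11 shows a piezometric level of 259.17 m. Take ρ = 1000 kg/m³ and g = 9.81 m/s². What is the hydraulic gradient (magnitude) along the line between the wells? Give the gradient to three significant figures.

i ≈ 0.00374

Pressure head at BH-9: ψ = P/(ρg) = 671×1000 / (1000 × 9.81) = 68.40 m.
Total head at BH-9: h = z + ψ = 192.70 + 68.40 = 261.10 m.
Total head at BH-11: h = 259.17 m (water level in the piezometer is the total head).
Head difference: h(BH-9) − h(BH-11) = 261.10 − 259.17 = 1.93 m.
Hydraulic gradient: i = |Δh| / L = 1.93 / 516 = 0.00374.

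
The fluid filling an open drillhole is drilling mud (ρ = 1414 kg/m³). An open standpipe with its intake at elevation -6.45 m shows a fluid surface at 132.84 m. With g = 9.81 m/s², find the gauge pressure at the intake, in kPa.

Pressure head ψ = h − z = 132.84 − (-6.45) = 139.29 m.
P = ρgψ = 1414 × 9.81 × 139.29 = 1932139 Pa ≈ 1930 kPa.

P ≈ 1930 kPa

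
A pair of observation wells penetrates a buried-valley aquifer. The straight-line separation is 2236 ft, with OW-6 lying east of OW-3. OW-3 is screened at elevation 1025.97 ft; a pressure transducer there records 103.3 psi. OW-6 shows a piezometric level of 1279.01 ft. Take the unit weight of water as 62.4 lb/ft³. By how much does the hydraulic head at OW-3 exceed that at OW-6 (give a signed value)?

Δh ≈ -14.66 ft

Pressure head at OW-3: ψ = 144·P/γ = 144 × 103.3 / 62.4 = 238.38 ft.
Total head at OW-3: h = z + ψ = 1025.97 + 238.38 = 1264.35 ft.
Total head at OW-6: h = 1279.01 ft (water level in the piezometer is the total head).
Head difference: h(OW-3) − h(OW-6) = 1264.35 − 1279.01 = -14.66 ft.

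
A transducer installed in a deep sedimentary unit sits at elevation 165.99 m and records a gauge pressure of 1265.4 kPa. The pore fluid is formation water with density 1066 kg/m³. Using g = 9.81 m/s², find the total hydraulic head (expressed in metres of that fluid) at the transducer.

h ≈ 286.99 m

ψ = P/(ρg) = 1265.4×1000 / (1066 × 9.81) = 121.00 m.
h = z + ψ = 165.99 + 121.00 = 286.99 m.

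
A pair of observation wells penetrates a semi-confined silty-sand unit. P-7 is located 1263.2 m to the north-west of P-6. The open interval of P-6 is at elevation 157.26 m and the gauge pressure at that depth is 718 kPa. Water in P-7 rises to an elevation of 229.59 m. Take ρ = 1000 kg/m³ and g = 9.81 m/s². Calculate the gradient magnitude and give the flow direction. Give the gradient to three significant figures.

i ≈ 0.000681; groundwater flows toward the north-west

Pressure head at P-6: ψ = P/(ρg) = 718×1000 / (1000 × 9.81) = 73.19 m.
Total head at P-6: h = z + ψ = 157.26 + 73.19 = 230.45 m.
Total head at P-7: h = 229.59 m (water level in the piezometer is the total head).
Head difference: h(P-6) − h(P-7) = 230.45 − 229.59 = 0.86 m.
Hydraulic gradient: i = |Δh| / L = 0.86 / 1263.2 = 0.000681.
Flow is from higher to lower head: from P-6 toward P-7, i.e. toward the north-west.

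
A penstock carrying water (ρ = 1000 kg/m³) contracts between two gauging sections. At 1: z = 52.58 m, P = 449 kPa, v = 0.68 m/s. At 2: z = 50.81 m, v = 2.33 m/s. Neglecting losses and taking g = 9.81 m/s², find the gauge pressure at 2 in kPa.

Pressure head at 1: ψ₁ = P₁/(ρg) = 449×1000 / (1000 × 9.81) = 45.77 m.
Velocity heads: v₁²/2g = 0.68²/19.62 = 0.024 m; v₂²/2g = 2.33²/19.62 = 0.277 m.
Total head H = z₁ + ψ₁ + v₁²/2g = 52.58 + 45.77 + 0.024 = 98.37 m.
ψ₂ = H − z₂ − v₂²/2g = 98.37 − 50.81 − 0.277 = 47.28 m.
P₂ = ρgψ₂ = 1000 × 9.81 × 47.28 ≈ 464 kPa.

P₂ ≈ 464 kPa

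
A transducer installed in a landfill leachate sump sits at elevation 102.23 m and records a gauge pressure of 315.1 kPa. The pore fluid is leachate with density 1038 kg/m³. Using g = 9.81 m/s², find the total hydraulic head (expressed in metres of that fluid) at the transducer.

h ≈ 133.17 m

ψ = P/(ρg) = 315.1×1000 / (1038 × 9.81) = 30.94 m.
h = z + ψ = 102.23 + 30.94 = 133.17 m.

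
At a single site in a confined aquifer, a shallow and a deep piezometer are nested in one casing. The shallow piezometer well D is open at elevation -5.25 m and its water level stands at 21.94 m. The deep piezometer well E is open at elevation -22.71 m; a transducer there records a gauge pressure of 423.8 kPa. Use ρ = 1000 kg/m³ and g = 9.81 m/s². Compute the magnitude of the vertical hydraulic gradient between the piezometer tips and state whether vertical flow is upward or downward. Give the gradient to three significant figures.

Total head at well D: h = 21.94 m (water level in the standpipe).
Pressure head at well E: ψ = P/(ρg) = 423.8×1000 / (1000 × 9.81) = 43.20 m.
Total head at well E: h = z + ψ = -22.71 + 43.20 = 20.49 m.
Δh = h(well D) − h(well E) = 21.94 − 20.49 = 1.45 m.
Vertical separation Δz = -5.25 − (-22.71) = 17.46 m.
|i_v| = |Δh| / Δz = 1.45 / 17.46 = 0.0830.
Head is higher in the shallow piezometer, so vertical flow is downward (recharge condition).

|i_v| ≈ 0.0830; vertical flow is downward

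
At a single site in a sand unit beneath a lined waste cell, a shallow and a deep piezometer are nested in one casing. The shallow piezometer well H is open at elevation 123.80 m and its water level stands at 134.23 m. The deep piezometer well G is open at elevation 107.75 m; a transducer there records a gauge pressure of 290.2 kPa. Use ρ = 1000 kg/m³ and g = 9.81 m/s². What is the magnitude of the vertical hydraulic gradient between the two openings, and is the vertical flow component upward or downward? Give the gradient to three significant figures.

Total head at well H: h = 134.23 m (water level in the standpipe).
Pressure head at well G: ψ = P/(ρg) = 290.2×1000 / (1000 × 9.81) = 29.58 m.
Total head at well G: h = z + ψ = 107.75 + 29.58 = 137.33 m.
Δh = h(well H) − h(well G) = 134.23 − 137.33 = -3.10 m.
Vertical separation Δz = 123.80 − 107.75 = 16.05 m.
|i_v| = |Δh| / Δz = 3.10 / 16.05 = 0.193.
Head is higher in the deep piezometer, so vertical flow is upward (discharge condition).

|i_v| ≈ 0.193; vertical flow is upward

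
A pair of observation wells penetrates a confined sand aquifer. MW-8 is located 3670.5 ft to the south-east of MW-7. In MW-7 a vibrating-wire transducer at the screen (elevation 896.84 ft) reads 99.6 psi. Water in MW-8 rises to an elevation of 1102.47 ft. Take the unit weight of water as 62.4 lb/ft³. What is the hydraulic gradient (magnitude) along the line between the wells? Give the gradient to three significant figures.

Pressure head at MW-7: ψ = 144·P/γ = 144 × 99.6 / 62.4 = 229.85 ft.
Total head at MW-7: h = z + ψ = 896.84 + 229.85 = 1126.69 ft.
Total head at MW-8: h = 1102.47 ft (water level in the piezometer is the total head).
Head difference: h(MW-7) − h(MW-8) = 1126.69 − 1102.47 = 24.22 ft.
Hydraulic gradient: i = |Δh| / L = 24.22 / 3670.5 = 0.00660.

i ≈ 0.00660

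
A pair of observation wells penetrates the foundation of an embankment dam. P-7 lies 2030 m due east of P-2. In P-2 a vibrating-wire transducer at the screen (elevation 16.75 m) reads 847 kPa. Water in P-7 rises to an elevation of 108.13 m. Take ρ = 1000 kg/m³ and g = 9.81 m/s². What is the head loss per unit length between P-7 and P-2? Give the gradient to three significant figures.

i ≈ 0.00248 m/m

Pressure head at P-2: ψ = P/(ρg) = 847×1000 / (1000 × 9.81) = 86.34 m.
Total head at P-2: h = z + ψ = 16.75 + 86.34 = 103.09 m.
Total head at P-7: h = 108.13 m (water level in the piezometer is the total head).
Head difference: h(P-2) − h(P-7) = 103.09 − 108.13 = -5.04 m.
Hydraulic gradient: i = |Δh| / L = 5.04 / 2030 = 0.00248.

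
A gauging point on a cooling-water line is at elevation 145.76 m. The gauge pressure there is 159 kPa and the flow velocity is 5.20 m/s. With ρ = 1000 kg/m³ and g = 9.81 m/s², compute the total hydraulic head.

Pressure head ψ = P/(ρg) = 159×1000 / (1000 × 9.81) = 16.21 m.
Velocity head = v²/(2g) = 5.20² / (2 × 9.81) = 1.378 m.
h = z + ψ + v²/(2g) = 145.76 + 16.21 + 1.378 = 163.35 m.

h ≈ 163.35 m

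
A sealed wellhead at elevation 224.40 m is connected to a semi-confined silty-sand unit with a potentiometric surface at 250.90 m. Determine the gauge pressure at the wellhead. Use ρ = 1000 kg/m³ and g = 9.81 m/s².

P ≈ 260 kPa

Head above the cap: Δh = 250.90 − 224.40 = 26.50 m.
P = ρgΔh = 1000 × 9.81 × 26.50 = 259965 Pa ≈ 260 kPa.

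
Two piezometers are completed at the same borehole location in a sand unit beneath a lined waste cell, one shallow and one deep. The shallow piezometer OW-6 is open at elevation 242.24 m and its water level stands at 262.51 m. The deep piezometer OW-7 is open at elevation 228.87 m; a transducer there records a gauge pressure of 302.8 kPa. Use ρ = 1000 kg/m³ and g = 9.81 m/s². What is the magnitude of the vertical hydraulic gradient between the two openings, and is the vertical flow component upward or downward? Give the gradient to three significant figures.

Total head at OW-6: h = 262.51 m (water level in the standpipe).
Pressure head at OW-7: ψ = P/(ρg) = 302.8×1000 / (1000 × 9.81) = 30.87 m.
Total head at OW-7: h = z + ψ = 228.87 + 30.87 = 259.74 m.
Δh = h(OW-6) − h(OW-7) = 262.51 − 259.74 = 2.77 m.
Vertical separation Δz = 242.24 − 228.87 = 13.37 m.
|i_v| = |Δh| / Δz = 2.77 / 13.37 = 0.207.
Head is higher in the shallow piezometer, so vertical flow is downward (recharge condition).

|i_v| ≈ 0.207; vertical flow is downward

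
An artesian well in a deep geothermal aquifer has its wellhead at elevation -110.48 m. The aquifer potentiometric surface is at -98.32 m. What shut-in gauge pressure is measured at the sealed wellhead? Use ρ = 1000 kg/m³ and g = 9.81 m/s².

P ≈ 119 kPa

Head above the cap: Δh = -98.32 − (-110.48) = 12.16 m.
P = ρgΔh = 1000 × 9.81 × 12.16 = 119290 Pa ≈ 119 kPa.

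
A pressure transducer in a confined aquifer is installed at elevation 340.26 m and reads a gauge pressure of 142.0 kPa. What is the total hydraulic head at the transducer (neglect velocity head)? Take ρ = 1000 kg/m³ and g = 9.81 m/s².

h ≈ 354.74 m

ψ = P/(ρg) = 142.0×1000 / (1000 × 9.81) = 14.48 m.
h = z + ψ = 340.26 + 14.48 = 354.74 m.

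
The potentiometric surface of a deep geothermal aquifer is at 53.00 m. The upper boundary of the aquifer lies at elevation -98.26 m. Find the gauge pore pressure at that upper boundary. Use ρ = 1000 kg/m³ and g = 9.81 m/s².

Pressure head at the aquifer top: ψ = h − z = 53.00 − (-98.26) = 151.26 m.
P = ρgψ = 1000 × 9.81 × 151.26 = 1483861 Pa ≈ 1480 kPa.

P ≈ 1480 kPa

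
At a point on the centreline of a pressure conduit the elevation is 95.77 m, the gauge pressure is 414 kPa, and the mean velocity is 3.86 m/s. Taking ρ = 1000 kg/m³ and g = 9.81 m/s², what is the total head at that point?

Pressure head ψ = P/(ρg) = 414×1000 / (1000 × 9.81) = 42.20 m.
Velocity head = v²/(2g) = 3.86² / (2 × 9.81) = 0.759 m.
h = z + ψ + v²/(2g) = 95.77 + 42.20 + 0.759 = 138.73 m.

h ≈ 138.73 m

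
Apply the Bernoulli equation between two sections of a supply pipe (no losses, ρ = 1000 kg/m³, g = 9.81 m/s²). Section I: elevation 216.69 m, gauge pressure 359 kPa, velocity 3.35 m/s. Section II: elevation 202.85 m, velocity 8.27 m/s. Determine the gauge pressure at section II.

Pressure head at I: ψ₁ = P₁/(ρg) = 359×1000 / (1000 × 9.81) = 36.60 m.
Velocity heads: v₁²/2g = 3.35²/19.62 = 0.572 m; v₂²/2g = 8.27²/19.62 = 3.486 m.
Total head H = z₁ + ψ₁ + v₁²/2g = 216.69 + 36.60 + 0.572 = 253.86 m.
ψ₂ = H − z₂ − v₂²/2g = 253.86 − 202.85 − 3.486 = 47.52 m.
P₂ = ρgψ₂ = 1000 × 9.81 × 47.52 ≈ 466 kPa.

P₂ ≈ 466 kPa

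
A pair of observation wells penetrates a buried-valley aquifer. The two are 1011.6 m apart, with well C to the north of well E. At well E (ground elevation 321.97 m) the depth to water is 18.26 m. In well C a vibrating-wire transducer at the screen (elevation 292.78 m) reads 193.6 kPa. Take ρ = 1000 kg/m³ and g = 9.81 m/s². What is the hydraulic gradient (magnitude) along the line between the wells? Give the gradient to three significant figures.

i ≈ 0.00870

Total head at well E: h = 321.97 − 18.26 = 303.71 m.
Pressure head at well C: ψ = P/(ρg) = 193.6×1000 / (1000 × 9.81) = 19.73 m.
Total head at well C: h = z + ψ = 292.78 + 19.73 = 312.51 m.
Head difference: h(well E) − h(well C) = 303.71 − 312.51 = -8.80 m.
Hydraulic gradient: i = |Δh| / L = 8.80 / 1011.6 = 0.00870.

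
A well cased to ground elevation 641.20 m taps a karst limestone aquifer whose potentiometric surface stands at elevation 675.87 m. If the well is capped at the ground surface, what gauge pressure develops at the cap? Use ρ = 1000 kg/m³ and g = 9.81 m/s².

Head above the cap: Δh = 675.87 − 641.20 = 34.67 m.
P = ρgΔh = 1000 × 9.81 × 34.67 = 340113 Pa ≈ 340 kPa.

P ≈ 340 kPa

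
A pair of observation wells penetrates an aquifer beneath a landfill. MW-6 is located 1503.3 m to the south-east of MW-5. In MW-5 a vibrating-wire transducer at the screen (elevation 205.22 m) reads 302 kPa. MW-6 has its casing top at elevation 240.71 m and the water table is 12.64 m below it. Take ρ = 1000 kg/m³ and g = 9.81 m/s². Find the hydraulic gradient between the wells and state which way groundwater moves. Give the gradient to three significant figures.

Pressure head at MW-5: ψ = P/(ρg) = 302×1000 / (1000 × 9.81) = 30.78 m.
Total head at MW-5: h = z + ψ = 205.22 + 30.78 = 236.00 m.
Total head at MW-6: h = 240.71 − 12.64 = 228.07 m.
Head difference: h(MW-5) − h(MW-6) = 236.00 − 228.07 = 7.93 m.
Hydraulic gradient: i = |Δh| / L = 7.93 / 1503.3 = 0.00528.
Flow is from higher to lower head: from MW-5 toward MW-6, i.e. toward the south-east.

i ≈ 0.00528; groundwater flows toward the south-east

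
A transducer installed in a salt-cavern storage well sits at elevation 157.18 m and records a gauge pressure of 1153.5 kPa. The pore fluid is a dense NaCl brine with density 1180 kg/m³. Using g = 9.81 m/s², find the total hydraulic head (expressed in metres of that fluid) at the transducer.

ψ = P/(ρg) = 1153.5×1000 / (1180 × 9.81) = 99.65 m.
h = z + ψ = 157.18 + 99.65 = 256.83 m.

h ≈ 256.83 m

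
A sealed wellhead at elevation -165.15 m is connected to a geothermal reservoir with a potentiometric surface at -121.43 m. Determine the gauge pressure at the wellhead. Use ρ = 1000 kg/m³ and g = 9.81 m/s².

P ≈ 429 kPa

Head above the cap: Δh = -121.43 − (-165.15) = 43.72 m.
P = ρgΔh = 1000 × 9.81 × 43.72 = 428893 Pa ≈ 429 kPa.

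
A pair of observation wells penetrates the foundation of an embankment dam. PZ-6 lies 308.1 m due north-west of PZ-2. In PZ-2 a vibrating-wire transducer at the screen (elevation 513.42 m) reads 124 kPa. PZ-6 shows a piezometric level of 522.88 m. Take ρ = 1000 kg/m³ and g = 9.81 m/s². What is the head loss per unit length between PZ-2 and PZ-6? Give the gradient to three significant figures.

Pressure head at PZ-2: ψ = P/(ρg) = 124×1000 / (1000 × 9.81) = 12.64 m.
Total head at PZ-2: h = z + ψ = 513.42 + 12.64 = 526.06 m.
Total head at PZ-6: h = 522.88 m (water level in the piezometer is the total head).
Head difference: h(PZ-2) − h(PZ-6) = 526.06 − 522.88 = 3.18 m.
Hydraulic gradient: i = |Δh| / L = 3.18 / 308.1 = 0.0103.

i ≈ 0.0103 m/m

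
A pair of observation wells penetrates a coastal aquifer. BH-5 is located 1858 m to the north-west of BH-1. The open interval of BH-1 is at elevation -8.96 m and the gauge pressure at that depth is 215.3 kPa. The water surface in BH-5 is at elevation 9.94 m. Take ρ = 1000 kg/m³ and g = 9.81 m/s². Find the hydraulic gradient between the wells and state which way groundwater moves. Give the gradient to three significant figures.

i ≈ 0.00164; groundwater flows toward the north-west

Pressure head at BH-1: ψ = P/(ρg) = 215.3×1000 / (1000 × 9.81) = 21.95 m.
Total head at BH-1: h = z + ψ = -8.96 + 21.95 = 12.99 m.
Total head at BH-5: h = 9.94 m (water level in the piezometer is the total head).
Head difference: h(BH-1) − h(BH-5) = 12.99 − 9.94 = 3.05 m.
Hydraulic gradient: i = |Δh| / L = 3.05 / 1858 = 0.00164.
Flow is from higher to lower head: from BH-1 toward BH-5, i.e. toward the north-west.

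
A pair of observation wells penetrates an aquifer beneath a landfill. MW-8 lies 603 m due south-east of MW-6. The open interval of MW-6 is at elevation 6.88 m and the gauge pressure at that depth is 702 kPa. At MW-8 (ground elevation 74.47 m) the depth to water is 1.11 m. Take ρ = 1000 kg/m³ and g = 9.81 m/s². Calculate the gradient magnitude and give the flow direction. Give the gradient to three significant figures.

i ≈ 0.00842; groundwater flows toward the south-east

Pressure head at MW-6: ψ = P/(ρg) = 702×1000 / (1000 × 9.81) = 71.56 m.
Total head at MW-6: h = z + ψ = 6.88 + 71.56 = 78.44 m.
Total head at MW-8: h = 74.47 − 1.11 = 73.36 m.
Head difference: h(MW-6) − h(MW-8) = 78.44 − 73.36 = 5.08 m.
Hydraulic gradient: i = |Δh| / L = 5.08 / 603 = 0.00842.
Flow is from higher to lower head: from MW-6 toward MW-8, i.e. toward the south-east.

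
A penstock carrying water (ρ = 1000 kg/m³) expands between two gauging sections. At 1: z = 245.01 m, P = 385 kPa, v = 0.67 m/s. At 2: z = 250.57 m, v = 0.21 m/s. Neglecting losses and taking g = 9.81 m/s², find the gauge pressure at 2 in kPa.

Pressure head at 1: ψ₁ = P₁/(ρg) = 385×1000 / (1000 × 9.81) = 39.25 m.
Velocity heads: v₁²/2g = 0.67²/19.62 = 0.023 m; v₂²/2g = 0.21²/19.62 = 0.002 m.
Total head H = z₁ + ψ₁ + v₁²/2g = 245.01 + 39.25 + 0.023 = 284.28 m.
ψ₂ = H − z₂ − v₂²/2g = 284.28 − 250.57 − 0.002 = 33.71 m.
P₂ = ρgψ₂ = 1000 × 9.81 × 33.71 ≈ 331 kPa.

P₂ ≈ 331 kPa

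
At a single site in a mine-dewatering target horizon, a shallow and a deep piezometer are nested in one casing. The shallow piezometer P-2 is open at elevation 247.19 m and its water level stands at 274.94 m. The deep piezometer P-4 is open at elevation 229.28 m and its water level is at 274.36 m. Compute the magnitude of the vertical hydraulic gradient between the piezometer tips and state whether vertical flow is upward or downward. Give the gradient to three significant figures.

Total head at P-2: h = 274.94 m (water level in the standpipe).
Total head at P-4: h = 274.36 m.
Δh = h(P-2) − h(P-4) = 274.94 − 274.36 = 0.58 m.
Vertical separation Δz = 247.19 − 229.28 = 17.91 m.
|i_v| = |Δh| / Δz = 0.58 / 17.91 = 0.0324.
Head is higher in the shallow piezometer, so vertical flow is downward (recharge condition).

|i_v| ≈ 0.0324; vertical flow is downward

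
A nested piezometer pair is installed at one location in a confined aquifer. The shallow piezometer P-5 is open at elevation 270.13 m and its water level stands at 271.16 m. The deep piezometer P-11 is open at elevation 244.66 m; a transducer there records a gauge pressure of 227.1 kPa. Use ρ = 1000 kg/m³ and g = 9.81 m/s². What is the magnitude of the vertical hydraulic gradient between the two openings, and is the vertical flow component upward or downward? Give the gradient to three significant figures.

Total head at P-5: h = 271.16 m (water level in the standpipe).
Pressure head at P-11: ψ = P/(ρg) = 227.1×1000 / (1000 × 9.81) = 23.15 m.
Total head at P-11: h = z + ψ = 244.66 + 23.15 = 267.81 m.
Δh = h(P-5) − h(P-11) = 271.16 − 267.81 = 3.35 m.
Vertical separation Δz = 270.13 − 244.66 = 25.47 m.
|i_v| = |Δh| / Δz = 3.35 / 25.47 = 0.132.
Head is higher in the shallow piezometer, so vertical flow is downward (recharge condition).

|i_v| ≈ 0.132; vertical flow is downward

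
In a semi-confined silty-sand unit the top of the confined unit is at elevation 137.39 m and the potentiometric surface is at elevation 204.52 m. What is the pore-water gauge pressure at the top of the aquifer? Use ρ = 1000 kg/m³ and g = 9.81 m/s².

Pressure head at the aquifer top: ψ = h − z = 204.52 − 137.39 = 67.13 m.
P = ρgψ = 1000 × 9.81 × 67.13 = 658545 Pa ≈ 659 kPa.

P ≈ 659 kPa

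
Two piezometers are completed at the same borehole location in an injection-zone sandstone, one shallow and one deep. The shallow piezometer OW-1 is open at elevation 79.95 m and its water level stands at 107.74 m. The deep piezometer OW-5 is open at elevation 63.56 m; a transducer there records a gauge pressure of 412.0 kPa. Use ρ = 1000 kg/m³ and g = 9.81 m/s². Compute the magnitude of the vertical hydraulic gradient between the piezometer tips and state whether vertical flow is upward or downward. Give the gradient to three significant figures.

Total head at OW-1: h = 107.74 m (water level in the standpipe).
Pressure head at OW-5: ψ = P/(ρg) = 412.0×1000 / (1000 × 9.81) = 42.00 m.
Total head at OW-5: h = z + ψ = 63.56 + 42.00 = 105.56 m.
Δh = h(OW-1) − h(OW-5) = 107.74 − 105.56 = 2.18 m.
Vertical separation Δz = 79.95 − 63.56 = 16.39 m.
|i_v| = |Δh| / Δz = 2.18 / 16.39 = 0.133.
Head is higher in the shallow piezometer, so vertical flow is downward (recharge condition).

|i_v| ≈ 0.133; vertical flow is downward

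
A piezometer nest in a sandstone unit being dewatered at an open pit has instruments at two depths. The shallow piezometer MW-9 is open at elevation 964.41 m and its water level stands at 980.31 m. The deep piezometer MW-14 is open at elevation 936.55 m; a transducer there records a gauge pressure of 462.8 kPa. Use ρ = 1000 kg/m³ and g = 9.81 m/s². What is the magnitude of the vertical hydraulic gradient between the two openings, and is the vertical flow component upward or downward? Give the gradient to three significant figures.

|i_v| ≈ 0.123; vertical flow is upward

Total head at MW-9: h = 980.31 m (water level in the standpipe).
Pressure head at MW-14: ψ = P/(ρg) = 462.8×1000 / (1000 × 9.81) = 47.18 m.
Total head at MW-14: h = z + ψ = 936.55 + 47.18 = 983.73 m.
Δh = h(MW-9) − h(MW-14) = 980.31 − 983.73 = -3.42 m.
Vertical separation Δz = 964.41 − 936.55 = 27.86 m.
|i_v| = |Δh| / Δz = 3.42 / 27.86 = 0.123.
Head is higher in the deep piezometer, so vertical flow is upward (discharge condition).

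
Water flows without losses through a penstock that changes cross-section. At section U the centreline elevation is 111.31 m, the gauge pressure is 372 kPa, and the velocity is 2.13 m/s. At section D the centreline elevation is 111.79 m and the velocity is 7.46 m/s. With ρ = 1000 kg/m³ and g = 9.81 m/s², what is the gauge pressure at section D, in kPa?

P₂ ≈ 342 kPa

Pressure head at U: ψ₁ = P₁/(ρg) = 372×1000 / (1000 × 9.81) = 37.92 m.
Velocity heads: v₁²/2g = 2.13²/19.62 = 0.231 m; v₂²/2g = 7.46²/19.62 = 2.836 m.
Total head H = z₁ + ψ₁ + v₁²/2g = 111.31 + 37.92 + 0.231 = 149.46 m.
ψ₂ = H − z₂ − v₂²/2g = 149.46 − 111.79 − 2.836 = 34.83 m.
P₂ = ρgψ₂ = 1000 × 9.81 × 34.83 ≈ 342 kPa.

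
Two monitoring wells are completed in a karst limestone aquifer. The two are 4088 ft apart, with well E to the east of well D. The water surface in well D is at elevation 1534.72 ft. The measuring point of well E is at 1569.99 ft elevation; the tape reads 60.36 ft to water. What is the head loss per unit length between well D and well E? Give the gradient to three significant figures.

i ≈ 0.00614 ft/ft

Total head at well D: h = 1534.72 ft (water level in the piezometer is the total head).
Total head at well E: h = 1569.99 − 60.36 = 1509.63 ft.
Head difference: h(well D) − h(well E) = 1534.72 − 1509.63 = 25.09 ft.
Hydraulic gradient: i = |Δh| / L = 25.09 / 4088 = 0.00614.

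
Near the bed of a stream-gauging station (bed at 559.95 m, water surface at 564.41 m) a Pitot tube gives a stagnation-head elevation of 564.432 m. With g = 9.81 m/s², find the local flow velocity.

v ≈ 0.657 m/s

Near the bed, under hydrostatic conditions, the piezometric head (z + ψ) equals the free-surface elevation, 564.41 m.
Velocity head = total − piezometric = 564.432 − 564.41 = 0.022 m.
v = √(2g·h_v) = √(2 × 9.81 × 0.022) = 0.657 m/s.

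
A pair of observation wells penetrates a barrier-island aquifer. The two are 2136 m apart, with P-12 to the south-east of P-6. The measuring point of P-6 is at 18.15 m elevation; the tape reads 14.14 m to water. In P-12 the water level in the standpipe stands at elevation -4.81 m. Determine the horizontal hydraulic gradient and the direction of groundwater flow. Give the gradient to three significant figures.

i ≈ 0.00413; groundwater flows toward the south-east

Total head at P-6: h = 18.15 − 14.14 = 4.01 m.
Total head at P-12: h = -4.81 m (water level in the piezometer is the total head).
Head difference: h(P-6) − h(P-12) = 4.01 − (-4.81) = 8.82 m.
Hydraulic gradient: i = |Δh| / L = 8.82 / 2136 = 0.00413.
Flow is from higher to lower head: from P-6 toward P-12, i.e. toward the south-east.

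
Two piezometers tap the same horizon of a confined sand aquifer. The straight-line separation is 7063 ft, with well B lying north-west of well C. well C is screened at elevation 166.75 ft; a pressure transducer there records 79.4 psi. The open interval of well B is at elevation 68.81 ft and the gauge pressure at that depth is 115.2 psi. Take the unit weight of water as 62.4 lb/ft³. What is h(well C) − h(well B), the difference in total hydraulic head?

Δh ≈ 15.32 ft

Pressure head at well C: ψ = 144·P/γ = 144 × 79.4 / 62.4 = 183.23 ft.
Total head at well C: h = z + ψ = 166.75 + 183.23 = 349.98 ft.
Pressure head at well B: ψ = 144·P/γ = 144 × 115.2 / 62.4 = 265.85 ft.
Total head at well B: h = z + ψ = 68.81 + 265.85 = 334.66 ft.
Head difference: h(well C) − h(well B) = 349.98 − 334.66 = 15.32 ft.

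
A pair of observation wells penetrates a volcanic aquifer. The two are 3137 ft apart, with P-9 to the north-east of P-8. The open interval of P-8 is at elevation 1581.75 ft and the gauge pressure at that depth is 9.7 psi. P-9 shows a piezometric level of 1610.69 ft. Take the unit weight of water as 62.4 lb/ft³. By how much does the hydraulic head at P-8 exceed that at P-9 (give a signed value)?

Pressure head at P-8: ψ = 144·P/γ = 144 × 9.7 / 62.4 = 22.38 ft.
Total head at P-8: h = z + ψ = 1581.75 + 22.38 = 1604.13 ft.
Total head at P-9: h = 1610.69 ft (water level in the piezometer is the total head).
Head difference: h(P-8) − h(P-9) = 1604.13 − 1610.69 = -6.56 ft.

Δh ≈ -6.56 ft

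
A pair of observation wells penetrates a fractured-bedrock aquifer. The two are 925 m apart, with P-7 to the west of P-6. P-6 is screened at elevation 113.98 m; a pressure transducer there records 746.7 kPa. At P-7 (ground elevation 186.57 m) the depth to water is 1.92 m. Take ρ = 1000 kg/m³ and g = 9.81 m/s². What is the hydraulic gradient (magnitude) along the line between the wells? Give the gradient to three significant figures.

i ≈ 0.00589

Pressure head at P-6: ψ = P/(ρg) = 746.7×1000 / (1000 × 9.81) = 76.12 m.
Total head at P-6: h = z + ψ = 113.98 + 76.12 = 190.10 m.
Total head at P-7: h = 186.57 − 1.92 = 184.65 m.
Head difference: h(P-6) − h(P-7) = 190.10 − 184.65 = 5.45 m.
Hydraulic gradient: i = |Δh| / L = 5.45 / 925 = 0.00589.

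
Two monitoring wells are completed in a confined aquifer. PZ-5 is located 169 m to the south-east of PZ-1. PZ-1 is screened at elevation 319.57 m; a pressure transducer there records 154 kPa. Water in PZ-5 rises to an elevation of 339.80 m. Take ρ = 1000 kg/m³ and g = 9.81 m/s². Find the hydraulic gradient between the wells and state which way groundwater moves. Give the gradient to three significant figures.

i ≈ 0.0268; groundwater flows toward the north-west

Pressure head at PZ-1: ψ = P/(ρg) = 154×1000 / (1000 × 9.81) = 15.70 m.
Total head at PZ-1: h = z + ψ = 319.57 + 15.70 = 335.27 m.
Total head at PZ-5: h = 339.80 m (water level in the piezometer is the total head).
Head difference: h(PZ-1) − h(PZ-5) = 335.27 − 339.80 = -4.53 m.
Hydraulic gradient: i = |Δh| / L = 4.53 / 169 = 0.0268.
Flow is from higher to lower head: from PZ-5 toward PZ-1, i.e. toward the north-west.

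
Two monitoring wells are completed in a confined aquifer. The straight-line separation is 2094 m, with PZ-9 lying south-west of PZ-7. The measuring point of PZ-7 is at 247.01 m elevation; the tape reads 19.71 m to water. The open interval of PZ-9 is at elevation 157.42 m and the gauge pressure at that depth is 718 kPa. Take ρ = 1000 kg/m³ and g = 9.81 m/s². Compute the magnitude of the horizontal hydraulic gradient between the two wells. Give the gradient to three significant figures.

i ≈ 0.00158

Total head at PZ-7: h = 247.01 − 19.71 = 227.30 m.
Pressure head at PZ-9: ψ = P/(ρg) = 718×1000 / (1000 × 9.81) = 73.19 m.
Total head at PZ-9: h = z + ψ = 157.42 + 73.19 = 230.61 m.
Head difference: h(PZ-7) − h(PZ-9) = 227.30 − 230.61 = -3.31 m.
Hydraulic gradient: i = |Δh| / L = 3.31 / 2094 = 0.00158.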